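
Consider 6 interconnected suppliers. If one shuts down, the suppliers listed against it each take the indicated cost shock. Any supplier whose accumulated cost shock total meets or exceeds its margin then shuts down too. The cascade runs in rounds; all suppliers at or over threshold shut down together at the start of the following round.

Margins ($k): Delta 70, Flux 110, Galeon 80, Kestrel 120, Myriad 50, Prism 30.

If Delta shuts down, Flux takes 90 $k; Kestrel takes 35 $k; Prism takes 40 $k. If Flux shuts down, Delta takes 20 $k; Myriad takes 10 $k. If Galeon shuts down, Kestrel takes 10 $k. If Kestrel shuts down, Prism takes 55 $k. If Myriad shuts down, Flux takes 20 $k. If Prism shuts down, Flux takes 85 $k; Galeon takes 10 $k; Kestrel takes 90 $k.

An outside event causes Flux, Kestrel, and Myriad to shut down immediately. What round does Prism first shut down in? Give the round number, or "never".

Round 1 — Flux, Kestrel, Myriad shut down (initial).
  Delta: +20 → 20 < 70
  Prism: +55 → 55 ≥ 30
Round 2 — Prism shuts down.
  Galeon: +10 → 10 < 80
No further shutdowns.

2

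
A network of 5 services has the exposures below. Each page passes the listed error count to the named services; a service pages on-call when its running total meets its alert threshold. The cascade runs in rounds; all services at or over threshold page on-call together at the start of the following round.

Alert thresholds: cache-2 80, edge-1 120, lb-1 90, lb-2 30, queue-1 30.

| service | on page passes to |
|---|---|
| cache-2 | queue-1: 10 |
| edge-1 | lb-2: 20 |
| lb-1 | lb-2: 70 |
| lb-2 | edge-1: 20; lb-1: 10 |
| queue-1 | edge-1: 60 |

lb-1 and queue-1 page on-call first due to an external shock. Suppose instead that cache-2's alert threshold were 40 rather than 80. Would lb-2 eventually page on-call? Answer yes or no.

With cache-2's alert threshold at 40:
Round 1 — lb-1, queue-1 page on-call (initial).
  edge-1: +60 → 60 < 120
  lb-2: +70 → 70 ≥ 30
Round 2 — lb-2 pages on-call.
  edge-1: +20 → 80 < 120
No further pages.

yes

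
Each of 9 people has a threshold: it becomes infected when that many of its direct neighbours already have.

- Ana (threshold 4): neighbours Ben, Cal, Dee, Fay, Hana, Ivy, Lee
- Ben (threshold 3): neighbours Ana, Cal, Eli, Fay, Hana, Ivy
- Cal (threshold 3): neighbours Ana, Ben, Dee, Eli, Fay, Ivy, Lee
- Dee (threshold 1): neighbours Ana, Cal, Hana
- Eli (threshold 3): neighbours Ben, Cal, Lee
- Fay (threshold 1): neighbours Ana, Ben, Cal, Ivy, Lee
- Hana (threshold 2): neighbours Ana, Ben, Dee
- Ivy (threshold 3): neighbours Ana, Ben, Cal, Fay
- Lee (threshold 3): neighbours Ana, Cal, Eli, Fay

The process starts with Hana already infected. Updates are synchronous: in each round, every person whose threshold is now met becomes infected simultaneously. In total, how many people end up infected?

Round 1 — Hana becomes infected (initial).
Round 2 — checking thresholds:
  Ana: 1 of 7 neighbours < 4, holds.
  Ben: 1 of 6 neighbours < 3, holds.
  Dee: 1 of 3 neighbours ≥ 1, becomes infected.
Round 3 — no new infections; cascade stops.

2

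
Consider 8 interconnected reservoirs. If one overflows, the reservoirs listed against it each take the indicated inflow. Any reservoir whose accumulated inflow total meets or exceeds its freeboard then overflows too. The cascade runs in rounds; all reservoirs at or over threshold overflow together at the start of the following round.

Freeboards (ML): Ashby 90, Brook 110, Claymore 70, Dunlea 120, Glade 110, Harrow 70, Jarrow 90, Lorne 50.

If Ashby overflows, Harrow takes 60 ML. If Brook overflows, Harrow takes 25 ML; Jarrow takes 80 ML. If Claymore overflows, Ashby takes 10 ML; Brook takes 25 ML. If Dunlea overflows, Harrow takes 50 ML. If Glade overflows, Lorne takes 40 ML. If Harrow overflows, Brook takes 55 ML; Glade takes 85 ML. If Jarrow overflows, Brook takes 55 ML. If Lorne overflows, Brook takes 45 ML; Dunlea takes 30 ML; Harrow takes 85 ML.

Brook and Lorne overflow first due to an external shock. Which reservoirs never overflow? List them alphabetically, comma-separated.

Round 1 — Brook, Lorne overflow (initial).
  Dunlea: +30 → 30 < 120
  Harrow: +25+85 → 110 ≥ 70
  Jarrow: +80 → 80 < 90
Round 2 — Harrow overflows.
  Glade: +85 → 85 < 110
No further overflows.

Ashby, Claymore, Dunlea, Glade, Jarrow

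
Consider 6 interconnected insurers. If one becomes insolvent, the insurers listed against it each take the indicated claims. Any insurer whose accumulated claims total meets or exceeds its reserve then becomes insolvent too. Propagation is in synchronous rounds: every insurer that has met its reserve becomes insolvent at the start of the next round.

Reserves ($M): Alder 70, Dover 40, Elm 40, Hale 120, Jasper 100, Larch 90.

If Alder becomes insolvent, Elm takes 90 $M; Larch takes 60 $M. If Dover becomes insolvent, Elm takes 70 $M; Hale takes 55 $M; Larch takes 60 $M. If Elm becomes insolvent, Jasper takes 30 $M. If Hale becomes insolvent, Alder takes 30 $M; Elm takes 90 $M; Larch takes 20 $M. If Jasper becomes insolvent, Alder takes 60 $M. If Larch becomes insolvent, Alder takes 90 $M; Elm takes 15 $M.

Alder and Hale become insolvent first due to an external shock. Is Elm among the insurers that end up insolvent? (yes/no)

yes

Round 1 — Alder, Hale become insolvent (initial).
  Elm: +90+90 → 180 ≥ 40
  Larch: +60+20 → 80 < 90
Round 2 — Elm becomes insolvent.
  Jasper: +30 → 30 < 100
No further insolvencies.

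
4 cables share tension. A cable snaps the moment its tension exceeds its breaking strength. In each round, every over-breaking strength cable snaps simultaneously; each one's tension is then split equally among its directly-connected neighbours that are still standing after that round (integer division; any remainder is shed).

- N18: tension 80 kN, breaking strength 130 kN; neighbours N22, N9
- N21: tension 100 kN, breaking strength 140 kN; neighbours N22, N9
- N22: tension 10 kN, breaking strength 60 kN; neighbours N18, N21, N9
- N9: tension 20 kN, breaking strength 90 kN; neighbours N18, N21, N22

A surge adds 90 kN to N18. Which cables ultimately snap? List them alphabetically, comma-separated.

N18, N21, N22, N9

Round 1 — N18 at 170 > 130. N18 snaps.
  N18 sheds 170 kN to N22, N9: 85 each.
    N22: 10+85 = 95 > 60
    N9: 20+85 = 105 > 90
Round 2 — N22, N9 snap.
  N22 sheds 95 kN to N21: 95 each.
    N21: 100+95 = 195 > 140
  N9 sheds 105 kN to N21: 105 each.
    N21: 195+105 = 300 > 140
Round 3 — N21 snaps.
  N21 sheds 300 kN: no online neighbours, lost.
No further breaks.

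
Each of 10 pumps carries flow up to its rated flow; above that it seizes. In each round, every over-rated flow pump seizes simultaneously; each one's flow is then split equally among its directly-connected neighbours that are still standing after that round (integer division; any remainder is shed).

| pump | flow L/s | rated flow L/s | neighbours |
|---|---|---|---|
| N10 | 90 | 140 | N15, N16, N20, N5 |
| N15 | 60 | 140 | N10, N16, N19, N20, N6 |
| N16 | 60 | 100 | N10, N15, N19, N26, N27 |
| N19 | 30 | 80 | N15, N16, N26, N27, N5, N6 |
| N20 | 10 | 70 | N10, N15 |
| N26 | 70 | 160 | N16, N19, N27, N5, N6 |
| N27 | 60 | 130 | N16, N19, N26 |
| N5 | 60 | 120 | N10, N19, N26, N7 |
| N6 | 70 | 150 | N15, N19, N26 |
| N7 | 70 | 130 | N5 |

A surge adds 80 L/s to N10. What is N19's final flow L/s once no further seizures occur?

55

Round 1 — N10 at 170 > 140. N10 seizes.
  N10 sheds 170 L/s to N15, N16, N20, N5: 42 each (2 lost).
    N15: 60+42 = 102 ≤ 140
    N16: 60+42 = 102 > 100
    N20: 10+42 = 52 ≤ 70
    N5: 60+42 = 102 ≤ 120
Round 2 — N16 seizes.
  N16 sheds 102 L/s to N15, N19, N26, N27: 25 each (2 lost).
    N15: 102+25 = 127 ≤ 140
    N19: 30+25 = 55 ≤ 80
    N26: 70+25 = 95 ≤ 160
    N27: 60+25 = 85 ≤ 130
No further seizures.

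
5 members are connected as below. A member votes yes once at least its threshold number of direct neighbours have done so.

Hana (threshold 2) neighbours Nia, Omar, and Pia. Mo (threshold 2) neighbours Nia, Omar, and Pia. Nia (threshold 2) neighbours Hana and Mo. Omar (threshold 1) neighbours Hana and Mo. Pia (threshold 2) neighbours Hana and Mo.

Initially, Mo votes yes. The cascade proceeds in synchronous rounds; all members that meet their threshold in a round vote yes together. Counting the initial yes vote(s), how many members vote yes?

2

Round 1 — Mo votes yes (initial).
Round 2 — checking thresholds:
  Nia: 1 of 2 neighbours < 2, below threshold.
  Omar: 1 of 2 neighbours ≥ 1, votes yes.
  Pia: 1 of 2 neighbours < 2, below threshold.
Round 3 — no new yes votes; cascade stops.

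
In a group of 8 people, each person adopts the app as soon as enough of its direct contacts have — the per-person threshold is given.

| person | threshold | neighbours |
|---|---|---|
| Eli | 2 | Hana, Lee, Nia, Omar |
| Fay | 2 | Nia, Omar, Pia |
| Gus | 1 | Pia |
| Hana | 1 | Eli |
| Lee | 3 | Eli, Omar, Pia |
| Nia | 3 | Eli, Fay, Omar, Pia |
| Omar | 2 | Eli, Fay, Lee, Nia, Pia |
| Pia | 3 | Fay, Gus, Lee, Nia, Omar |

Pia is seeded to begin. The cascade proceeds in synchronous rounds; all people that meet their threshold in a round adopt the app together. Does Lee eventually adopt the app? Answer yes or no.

no

Round 1 — Pia adopts the app (initial).
Round 2 — checking thresholds:
  Fay: 1 of 3 neighbours < 2, below threshold.
  Gus: 1 of 1 neighbours ≥ 1, adopts the app.
  Lee: 1 of 3 neighbours < 3, below threshold.
  Nia: 1 of 4 neighbours < 3, below threshold.
  Omar: 1 of 5 neighbours < 2, below threshold.
Round 3 — no new adoptions; cascade stops.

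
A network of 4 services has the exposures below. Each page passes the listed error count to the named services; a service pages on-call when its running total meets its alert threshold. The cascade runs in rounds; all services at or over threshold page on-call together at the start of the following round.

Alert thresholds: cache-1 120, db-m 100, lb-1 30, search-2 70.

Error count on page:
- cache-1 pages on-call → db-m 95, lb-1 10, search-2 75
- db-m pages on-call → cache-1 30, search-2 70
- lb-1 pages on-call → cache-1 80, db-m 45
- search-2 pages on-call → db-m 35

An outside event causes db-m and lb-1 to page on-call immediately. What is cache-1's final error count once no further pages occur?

Round 1 — db-m, lb-1 page on-call (initial).
  cache-1: +30+80 → 110 < 120
  search-2: +70 → 70 ≥ 70
Round 2 — search-2 pages on-call.
No further pages.

110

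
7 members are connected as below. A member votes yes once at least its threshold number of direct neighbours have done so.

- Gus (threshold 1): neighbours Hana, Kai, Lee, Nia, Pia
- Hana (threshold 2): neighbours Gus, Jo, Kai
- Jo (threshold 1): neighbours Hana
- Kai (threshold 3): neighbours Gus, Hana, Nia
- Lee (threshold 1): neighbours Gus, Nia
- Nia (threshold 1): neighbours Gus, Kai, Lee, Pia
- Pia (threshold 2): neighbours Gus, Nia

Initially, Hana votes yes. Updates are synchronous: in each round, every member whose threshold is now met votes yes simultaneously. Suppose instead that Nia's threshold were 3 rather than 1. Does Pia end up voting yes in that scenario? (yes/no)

no

With Nia's threshold at 3:
Round 1 — Hana votes yes (initial).
Round 2 — checking thresholds:
  Gus: 1 of 5 neighbours ≥ 1, votes yes.
  Jo: 1 of 1 neighbours ≥ 1, votes yes.
  Kai: 1 of 3 neighbours < 3, not yet.
Round 3 — checking thresholds:
  Kai: 2 of 3 neighbours < 3, not yet.
  Lee: 1 of 2 neighbours ≥ 1, votes yes.
  Nia: 1 of 4 neighbours < 3, not yet.
  Pia: 1 of 2 neighbours < 2, not yet.
Round 4 — no new yes votes; cascade stops.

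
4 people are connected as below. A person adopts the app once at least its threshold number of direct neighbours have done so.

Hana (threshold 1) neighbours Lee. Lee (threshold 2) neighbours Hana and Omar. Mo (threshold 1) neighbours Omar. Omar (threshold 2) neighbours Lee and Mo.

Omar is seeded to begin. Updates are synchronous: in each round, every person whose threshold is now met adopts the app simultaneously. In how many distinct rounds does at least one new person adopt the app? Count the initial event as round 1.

2

Round 1 — Omar adopts the app (initial).
Round 2 — checking thresholds:
  Lee: 1 of 2 neighbours < 2, holds.
  Mo: 1 of 1 neighbours ≥ 1, adopts the app.
Round 3 — no new adoptions; cascade stops.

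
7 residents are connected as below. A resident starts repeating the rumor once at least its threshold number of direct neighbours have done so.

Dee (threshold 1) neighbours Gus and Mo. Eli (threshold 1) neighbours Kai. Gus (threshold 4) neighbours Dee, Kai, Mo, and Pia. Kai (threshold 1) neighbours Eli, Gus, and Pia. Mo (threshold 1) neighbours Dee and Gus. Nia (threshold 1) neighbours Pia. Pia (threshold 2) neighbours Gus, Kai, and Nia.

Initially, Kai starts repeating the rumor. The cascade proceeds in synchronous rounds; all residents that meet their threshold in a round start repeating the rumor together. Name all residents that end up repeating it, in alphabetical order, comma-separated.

Round 1 — Kai starts repeating the rumor (initial).
Round 2 — checking thresholds:
  Eli: 1 of 1 neighbours ≥ 1, starts repeating the rumor.
  Gus: 1 of 4 neighbours < 4, holds.
  Pia: 1 of 3 neighbours < 2, holds.
Round 3 — no new spreads; cascade stops.

Eli, Kai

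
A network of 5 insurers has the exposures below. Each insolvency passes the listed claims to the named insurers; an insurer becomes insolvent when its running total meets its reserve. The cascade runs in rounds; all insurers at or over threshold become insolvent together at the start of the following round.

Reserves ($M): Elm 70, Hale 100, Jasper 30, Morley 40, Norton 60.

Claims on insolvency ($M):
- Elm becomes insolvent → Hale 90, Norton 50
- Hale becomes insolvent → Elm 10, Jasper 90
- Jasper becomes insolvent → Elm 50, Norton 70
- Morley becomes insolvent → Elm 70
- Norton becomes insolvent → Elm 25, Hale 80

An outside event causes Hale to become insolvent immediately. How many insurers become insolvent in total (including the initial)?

4

Round 1 — Hale becomes insolvent (initial).
  Elm: +10 → 10 < 70
  Jasper: +90 → 90 ≥ 30
Round 2 — Jasper becomes insolvent.
  Elm: +50 → 60 < 70
  Norton: +70 → 70 ≥ 60
Round 3 — Norton becomes insolvent.
  Elm: +25 → 85 ≥ 70
Round 4 — Elm becomes insolvent.
No further insolvencies.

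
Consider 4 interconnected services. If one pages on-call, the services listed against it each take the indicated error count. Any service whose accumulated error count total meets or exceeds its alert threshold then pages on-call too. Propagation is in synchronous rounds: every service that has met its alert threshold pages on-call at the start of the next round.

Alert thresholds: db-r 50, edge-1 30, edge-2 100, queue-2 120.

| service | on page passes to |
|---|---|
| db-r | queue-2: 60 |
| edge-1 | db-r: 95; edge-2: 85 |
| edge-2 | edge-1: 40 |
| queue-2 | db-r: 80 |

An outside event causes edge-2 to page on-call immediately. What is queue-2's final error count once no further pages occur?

Round 1 — edge-2 pages on-call (initial).
  edge-1: +40 → 40 ≥ 30
Round 2 — edge-1 pages on-call.
  db-r: +95 → 95 ≥ 50
Round 3 — db-r pages on-call.
  queue-2: +60 → 60 < 120
No further pages.

60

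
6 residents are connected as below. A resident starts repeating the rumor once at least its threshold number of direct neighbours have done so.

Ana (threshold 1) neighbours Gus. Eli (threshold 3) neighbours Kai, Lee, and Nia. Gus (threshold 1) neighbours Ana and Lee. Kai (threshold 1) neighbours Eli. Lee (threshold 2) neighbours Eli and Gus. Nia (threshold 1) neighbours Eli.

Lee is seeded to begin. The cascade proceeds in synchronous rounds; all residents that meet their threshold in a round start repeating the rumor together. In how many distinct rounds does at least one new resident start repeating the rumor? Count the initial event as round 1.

Round 1 — Lee starts repeating the rumor (initial).
Round 2 — checking thresholds:
  Eli: 1 of 3 neighbours < 3, below threshold.
  Gus: 1 of 2 neighbours ≥ 1, starts repeating the rumor.
Round 3 — checking thresholds:
  Ana: 1 of 1 neighbours ≥ 1, starts repeating the rumor.
  Eli: 1 of 3 neighbours < 3, below threshold.
Round 4 — no new spreads; cascade stops.

3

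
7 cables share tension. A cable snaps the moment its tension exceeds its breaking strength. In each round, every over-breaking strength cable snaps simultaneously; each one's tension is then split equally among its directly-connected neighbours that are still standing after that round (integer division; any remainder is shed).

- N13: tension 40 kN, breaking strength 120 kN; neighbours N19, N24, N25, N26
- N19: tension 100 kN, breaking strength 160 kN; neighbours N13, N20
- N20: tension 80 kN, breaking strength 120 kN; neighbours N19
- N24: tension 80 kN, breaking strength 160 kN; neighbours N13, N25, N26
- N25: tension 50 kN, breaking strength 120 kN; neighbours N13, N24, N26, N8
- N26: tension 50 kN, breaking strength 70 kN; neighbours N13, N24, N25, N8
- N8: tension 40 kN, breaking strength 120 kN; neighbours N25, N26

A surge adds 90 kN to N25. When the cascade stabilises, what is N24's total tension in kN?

143

Round 1 — N25 at 140 > 120. N25 snaps.
  N25 sheds 140 kN to N13, N24, N26, N8: 35 each.
    N13: 40+35 = 75 ≤ 120
    N24: 80+35 = 115 ≤ 160
    N26: 50+35 = 85 > 70
    N8: 40+35 = 75 ≤ 120
Round 2 — N26 snaps.
  N26 sheds 85 kN to N13, N24, N8: 28 each (1 lost).
    N13: 75+28 = 103 ≤ 120
    N24: 115+28 = 143 ≤ 160
    N8: 75+28 = 103 ≤ 120
No further breaks.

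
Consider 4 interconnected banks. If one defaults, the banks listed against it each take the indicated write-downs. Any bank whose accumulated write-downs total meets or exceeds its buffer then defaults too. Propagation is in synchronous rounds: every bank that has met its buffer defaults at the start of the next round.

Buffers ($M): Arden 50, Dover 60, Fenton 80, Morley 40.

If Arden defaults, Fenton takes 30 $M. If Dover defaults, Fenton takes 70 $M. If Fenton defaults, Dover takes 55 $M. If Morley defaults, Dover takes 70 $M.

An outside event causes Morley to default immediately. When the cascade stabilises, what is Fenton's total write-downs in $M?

Round 1 — Morley defaults (initial).
  Dover: +70 → 70 ≥ 60
Round 2 — Dover defaults.
  Fenton: +70 → 70 < 80
No further defaults.

70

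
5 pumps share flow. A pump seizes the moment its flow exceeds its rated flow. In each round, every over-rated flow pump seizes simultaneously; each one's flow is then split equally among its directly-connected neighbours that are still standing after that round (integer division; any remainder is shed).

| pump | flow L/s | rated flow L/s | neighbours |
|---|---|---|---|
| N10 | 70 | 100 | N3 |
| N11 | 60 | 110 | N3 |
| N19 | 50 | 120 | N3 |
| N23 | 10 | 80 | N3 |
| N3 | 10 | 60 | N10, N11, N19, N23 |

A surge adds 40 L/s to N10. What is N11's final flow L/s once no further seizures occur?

100

Round 1 — N10 at 110 > 100. N10 seizes.
  N10 sheds 110 L/s to N3: 110 each.
    N3: 10+110 = 120 > 60
Round 2 — N3 seizes.
  N3 sheds 120 L/s to N11, N19, N23: 40 each.
    N11: 60+40 = 100 ≤ 110
    N19: 50+40 = 90 ≤ 120
    N23: 10+40 = 50 ≤ 80
No further seizures.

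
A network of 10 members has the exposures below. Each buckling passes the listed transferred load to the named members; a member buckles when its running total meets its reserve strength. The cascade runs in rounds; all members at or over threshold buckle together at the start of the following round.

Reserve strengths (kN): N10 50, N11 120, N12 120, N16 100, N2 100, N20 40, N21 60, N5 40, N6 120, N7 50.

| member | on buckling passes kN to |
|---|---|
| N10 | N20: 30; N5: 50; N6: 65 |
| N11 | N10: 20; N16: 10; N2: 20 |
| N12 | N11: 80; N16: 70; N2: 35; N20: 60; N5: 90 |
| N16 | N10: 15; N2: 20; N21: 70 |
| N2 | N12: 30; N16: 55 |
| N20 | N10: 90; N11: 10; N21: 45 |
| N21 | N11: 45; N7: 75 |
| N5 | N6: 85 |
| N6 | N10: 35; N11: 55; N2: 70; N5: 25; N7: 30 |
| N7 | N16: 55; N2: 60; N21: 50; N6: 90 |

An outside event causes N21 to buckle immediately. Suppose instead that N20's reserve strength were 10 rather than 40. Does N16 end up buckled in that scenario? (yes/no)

no

With N20's reserve strength at 10:
Round 1 — N21 buckles (initial).
  N11: +45 → 45 < 120
  N7: +75 → 75 ≥ 50
Round 2 — N7 buckles.
  N16: +55 → 55 < 100
  N2: +60 → 60 < 100
  N6: +90 → 90 < 120
No further bucklings.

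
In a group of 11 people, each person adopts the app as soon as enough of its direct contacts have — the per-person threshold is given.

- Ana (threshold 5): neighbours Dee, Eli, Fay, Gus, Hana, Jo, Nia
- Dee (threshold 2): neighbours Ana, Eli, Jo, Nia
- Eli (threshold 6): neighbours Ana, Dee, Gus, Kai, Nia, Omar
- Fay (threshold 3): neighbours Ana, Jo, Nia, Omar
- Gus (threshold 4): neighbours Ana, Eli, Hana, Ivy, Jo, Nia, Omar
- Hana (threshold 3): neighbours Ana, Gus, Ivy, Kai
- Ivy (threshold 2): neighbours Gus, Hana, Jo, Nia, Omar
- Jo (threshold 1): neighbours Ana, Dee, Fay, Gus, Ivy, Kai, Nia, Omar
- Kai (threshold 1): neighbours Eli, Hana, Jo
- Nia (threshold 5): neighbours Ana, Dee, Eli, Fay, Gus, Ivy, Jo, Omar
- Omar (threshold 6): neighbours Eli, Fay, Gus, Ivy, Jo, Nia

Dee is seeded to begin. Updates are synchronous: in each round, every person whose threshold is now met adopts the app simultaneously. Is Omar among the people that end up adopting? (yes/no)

Round 1 — Dee adopts the app (initial).
Round 2 — checking thresholds:
  Ana: 1 of 7 neighbours < 5, below threshold.
  Eli: 1 of 6 neighbours < 6, below threshold.
  Jo: 1 of 8 neighbours ≥ 1, adopts the app.
  Nia: 1 of 8 neighbours < 5, below threshold.
Round 3 — checking thresholds:
  Ana: 2 of 7 neighbours < 5, below threshold.
  Eli: 1 of 6 neighbours < 6, below threshold.
  Fay: 1 of 4 neighbours < 3, below threshold.
  Gus: 1 of 7 neighbours < 4, below threshold.
  Ivy: 1 of 5 neighbours < 2, below threshold.
  Kai: 1 of 3 neighbours ≥ 1, adopts the app.
  Nia: 2 of 8 neighbours < 5, below threshold.
  Omar: 1 of 6 neighbours < 6, below threshold.
Round 4 — no new adoptions; cascade stops.

no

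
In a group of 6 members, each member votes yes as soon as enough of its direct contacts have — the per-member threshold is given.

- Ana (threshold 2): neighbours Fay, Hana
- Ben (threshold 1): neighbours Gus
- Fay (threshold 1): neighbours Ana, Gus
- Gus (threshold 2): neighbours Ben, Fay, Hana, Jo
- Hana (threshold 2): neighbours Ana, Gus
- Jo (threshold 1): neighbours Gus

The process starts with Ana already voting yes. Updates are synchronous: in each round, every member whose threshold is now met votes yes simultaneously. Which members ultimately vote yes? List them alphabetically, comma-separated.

Ana, Fay

Round 1 — Ana votes yes (initial).
Round 2 — checking thresholds:
  Fay: 1 of 2 neighbours ≥ 1, votes yes.
  Hana: 1 of 2 neighbours < 2, holds.
Round 3 — no new yes votes; cascade stops.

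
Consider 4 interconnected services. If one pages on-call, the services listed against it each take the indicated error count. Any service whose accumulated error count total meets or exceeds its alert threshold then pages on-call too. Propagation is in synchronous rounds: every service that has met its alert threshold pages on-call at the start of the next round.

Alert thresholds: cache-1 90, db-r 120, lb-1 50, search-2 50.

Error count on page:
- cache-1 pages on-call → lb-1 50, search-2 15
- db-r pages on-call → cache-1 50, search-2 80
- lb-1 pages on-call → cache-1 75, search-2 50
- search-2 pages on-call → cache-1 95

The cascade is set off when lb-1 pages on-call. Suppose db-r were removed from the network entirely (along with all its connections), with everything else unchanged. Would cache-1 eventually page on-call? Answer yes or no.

With db-r removed:
Round 1 — lb-1 pages on-call (initial).
  cache-1: +75 → 75 < 90
  search-2: +50 → 50 ≥ 50
Round 2 — search-2 pages on-call.
  cache-1: +95 → 170 ≥ 90
Round 3 — cache-1 pages on-call.
No further pages.

yes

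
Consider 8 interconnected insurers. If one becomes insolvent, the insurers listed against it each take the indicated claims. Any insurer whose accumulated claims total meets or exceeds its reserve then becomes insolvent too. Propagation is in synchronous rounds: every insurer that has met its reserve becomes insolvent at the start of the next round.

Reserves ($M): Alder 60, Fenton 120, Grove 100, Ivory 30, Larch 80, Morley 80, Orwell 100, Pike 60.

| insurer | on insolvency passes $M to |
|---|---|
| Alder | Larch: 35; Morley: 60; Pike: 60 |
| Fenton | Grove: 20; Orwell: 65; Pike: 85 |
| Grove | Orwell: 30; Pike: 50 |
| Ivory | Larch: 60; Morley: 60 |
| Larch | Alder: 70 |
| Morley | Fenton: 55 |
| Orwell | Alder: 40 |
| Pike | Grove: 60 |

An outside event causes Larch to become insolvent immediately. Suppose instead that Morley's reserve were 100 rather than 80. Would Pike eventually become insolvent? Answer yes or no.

With Morley's reserve at 100:
Round 1 — Larch becomes insolvent (initial).
  Alder: +70 → 70 ≥ 60
Round 2 — Alder becomes insolvent.
  Morley: +60 → 60 < 100
  Pike: +60 → 60 ≥ 60
Round 3 — Pike becomes insolvent.
  Grove: +60 → 60 < 100
No further insolvencies.

yes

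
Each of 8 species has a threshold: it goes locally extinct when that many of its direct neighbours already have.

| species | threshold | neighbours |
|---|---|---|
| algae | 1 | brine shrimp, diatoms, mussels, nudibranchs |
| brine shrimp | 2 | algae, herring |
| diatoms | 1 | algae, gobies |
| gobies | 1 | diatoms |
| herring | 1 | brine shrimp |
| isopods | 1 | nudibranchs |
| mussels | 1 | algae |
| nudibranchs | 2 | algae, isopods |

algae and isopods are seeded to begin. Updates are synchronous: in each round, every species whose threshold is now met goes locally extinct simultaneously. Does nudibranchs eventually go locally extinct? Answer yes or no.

yes

Round 1 — algae, isopods go locally extinct (initial).
Round 2 — checking thresholds:
  brine shrimp: 1 of 2 neighbours < 2, holds.
  diatoms: 1 of 2 neighbours ≥ 1, goes locally extinct.
  mussels: 1 of 1 neighbours ≥ 1, goes locally extinct.
  nudibranchs: 2 of 2 neighbours ≥ 2, goes locally extinct.
Round 3 — checking thresholds:
  brine shrimp: 1 of 2 neighbours < 2, holds.
  gobies: 1 of 1 neighbours ≥ 1, goes locally extinct.
Round 4 — no new extinctions; cascade stops.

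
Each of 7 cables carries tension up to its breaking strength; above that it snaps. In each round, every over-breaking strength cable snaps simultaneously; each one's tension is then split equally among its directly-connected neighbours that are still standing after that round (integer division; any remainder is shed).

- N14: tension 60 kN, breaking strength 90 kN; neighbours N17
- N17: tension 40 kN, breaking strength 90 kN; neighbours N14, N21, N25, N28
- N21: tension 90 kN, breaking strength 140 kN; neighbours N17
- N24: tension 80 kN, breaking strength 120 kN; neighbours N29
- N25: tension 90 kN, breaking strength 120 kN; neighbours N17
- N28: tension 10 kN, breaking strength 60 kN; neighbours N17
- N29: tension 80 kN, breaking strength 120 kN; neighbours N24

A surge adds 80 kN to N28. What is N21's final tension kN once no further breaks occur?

Round 1 — N28 at 90 > 60. N28 snaps.
  N28 sheds 90 kN to N17: 90 each.
    N17: 40+90 = 130 > 90
Round 2 — N17 snaps.
  N17 sheds 130 kN to N14, N21, N25: 43 each (1 lost).
    N14: 60+43 = 103 > 90
    N21: 90+43 = 133 ≤ 140
    N25: 90+43 = 133 > 120
Round 3 — N14, N25 snap.
  N14 sheds 103 kN: no online neighbours, lost.
  N25 sheds 133 kN: no online neighbours, lost.
No further breaks.

133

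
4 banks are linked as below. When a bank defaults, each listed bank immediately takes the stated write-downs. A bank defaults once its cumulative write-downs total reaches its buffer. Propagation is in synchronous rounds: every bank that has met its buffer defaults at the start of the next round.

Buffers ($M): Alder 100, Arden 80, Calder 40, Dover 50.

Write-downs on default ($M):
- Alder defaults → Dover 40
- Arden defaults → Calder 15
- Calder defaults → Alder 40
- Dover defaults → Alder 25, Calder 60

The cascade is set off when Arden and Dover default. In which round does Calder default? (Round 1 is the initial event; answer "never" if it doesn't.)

Round 1 — Arden, Dover default (initial).
  Alder: +25 → 25 < 100
  Calder: +15+60 → 75 ≥ 40
Round 2 — Calder defaults.
  Alder: +40 → 65 < 100
No further defaults.

2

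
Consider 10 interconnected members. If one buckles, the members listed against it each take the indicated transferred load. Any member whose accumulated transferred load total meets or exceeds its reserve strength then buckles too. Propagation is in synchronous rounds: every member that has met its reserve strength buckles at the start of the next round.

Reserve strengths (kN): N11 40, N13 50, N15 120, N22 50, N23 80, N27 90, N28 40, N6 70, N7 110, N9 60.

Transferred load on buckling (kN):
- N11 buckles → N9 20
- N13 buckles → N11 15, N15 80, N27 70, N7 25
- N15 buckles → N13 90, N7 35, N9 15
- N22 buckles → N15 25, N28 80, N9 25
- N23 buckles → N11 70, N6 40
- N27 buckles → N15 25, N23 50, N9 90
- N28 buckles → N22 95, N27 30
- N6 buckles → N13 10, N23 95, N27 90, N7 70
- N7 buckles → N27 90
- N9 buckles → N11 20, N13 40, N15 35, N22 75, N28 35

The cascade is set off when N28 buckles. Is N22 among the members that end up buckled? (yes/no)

Round 1 — N28 buckles (initial).
  N22: +95 → 95 ≥ 50
  N27: +30 → 30 < 90
Round 2 — N22 buckles.
  N15: +25 → 25 < 120
  N9: +25 → 25 < 60
No further bucklings.

yes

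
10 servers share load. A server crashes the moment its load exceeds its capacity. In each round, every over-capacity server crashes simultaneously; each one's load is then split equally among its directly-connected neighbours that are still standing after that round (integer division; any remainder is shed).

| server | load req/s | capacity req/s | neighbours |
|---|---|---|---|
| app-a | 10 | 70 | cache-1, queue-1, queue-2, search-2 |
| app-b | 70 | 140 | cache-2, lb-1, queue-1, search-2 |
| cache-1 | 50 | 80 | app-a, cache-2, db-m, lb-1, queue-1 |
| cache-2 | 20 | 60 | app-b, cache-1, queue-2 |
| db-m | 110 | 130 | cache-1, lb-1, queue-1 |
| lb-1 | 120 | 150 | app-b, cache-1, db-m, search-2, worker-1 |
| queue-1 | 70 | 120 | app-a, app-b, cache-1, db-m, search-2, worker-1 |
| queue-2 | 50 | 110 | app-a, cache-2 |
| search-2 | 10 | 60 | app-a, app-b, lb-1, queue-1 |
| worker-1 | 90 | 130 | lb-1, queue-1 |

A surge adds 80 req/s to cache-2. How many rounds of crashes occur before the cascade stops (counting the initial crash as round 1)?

Round 1 — cache-2 at 100 > 60. cache-2 crashes.
  cache-2 sheds 100 req/s to app-b, cache-1, queue-2: 33 each (1 lost).
    app-b: 70+33 = 103 ≤ 140
    cache-1: 50+33 = 83 > 80
    queue-2: 50+33 = 83 ≤ 110
Round 2 — cache-1 crashes.
  cache-1 sheds 83 req/s to app-a, db-m, lb-1, queue-1: 20 each (3 lost).
    app-a: 10+20 = 30 ≤ 70
    db-m: 110+20 = 130 ≤ 130
    lb-1: 120+20 = 140 ≤ 150
    queue-1: 70+20 = 90 ≤ 120
No further crashes.

2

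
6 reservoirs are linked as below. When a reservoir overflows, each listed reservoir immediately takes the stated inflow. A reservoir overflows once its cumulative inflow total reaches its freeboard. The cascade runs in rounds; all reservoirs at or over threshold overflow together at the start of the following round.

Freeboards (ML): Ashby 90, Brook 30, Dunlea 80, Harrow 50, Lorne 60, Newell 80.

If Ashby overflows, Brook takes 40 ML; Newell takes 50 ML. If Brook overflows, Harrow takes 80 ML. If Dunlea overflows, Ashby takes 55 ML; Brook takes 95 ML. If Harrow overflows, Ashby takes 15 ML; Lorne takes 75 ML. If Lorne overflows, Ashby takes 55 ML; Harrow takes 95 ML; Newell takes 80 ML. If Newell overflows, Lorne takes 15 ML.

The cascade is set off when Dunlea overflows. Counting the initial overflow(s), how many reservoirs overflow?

6

Round 1 — Dunlea overflows (initial).
  Ashby: +55 → 55 < 90
  Brook: +95 → 95 ≥ 30
Round 2 — Brook overflows.
  Harrow: +80 → 80 ≥ 50
Round 3 — Harrow overflows.
  Ashby: +15 → 70 < 90
  Lorne: +75 → 75 ≥ 60
Round 4 — Lorne overflows.
  Ashby: +55 → 125 ≥ 90
  Newell: +80 → 80 ≥ 80
Round 5 — Ashby, Newell overflow.
No further overflows.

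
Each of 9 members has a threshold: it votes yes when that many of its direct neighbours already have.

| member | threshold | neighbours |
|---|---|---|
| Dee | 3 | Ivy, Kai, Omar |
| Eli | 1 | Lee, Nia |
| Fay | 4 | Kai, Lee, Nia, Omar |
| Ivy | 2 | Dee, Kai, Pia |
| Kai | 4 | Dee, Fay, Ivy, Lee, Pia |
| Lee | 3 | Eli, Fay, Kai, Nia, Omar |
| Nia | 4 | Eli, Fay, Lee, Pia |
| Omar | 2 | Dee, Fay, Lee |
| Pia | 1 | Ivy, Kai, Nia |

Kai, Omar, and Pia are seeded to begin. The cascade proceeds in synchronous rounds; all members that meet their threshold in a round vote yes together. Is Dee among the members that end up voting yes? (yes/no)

Round 1 — Kai, Omar, Pia vote yes (initial).
Round 2 — checking thresholds:
  Dee: 2 of 3 neighbours < 3, holds.
  Fay: 2 of 4 neighbours < 4, holds.
  Ivy: 2 of 3 neighbours ≥ 2, votes yes.
  Lee: 2 of 5 neighbours < 3, holds.
  Nia: 1 of 4 neighbours < 4, holds.
Round 3 — checking thresholds:
  Dee: 3 of 3 neighbours ≥ 3, votes yes.
  Fay: 2 of 4 neighbours < 4, holds.
  Lee: 2 of 5 neighbours < 3, holds.
  Nia: 1 of 4 neighbours < 4, holds.
Round 4 — no new yes votes; cascade stops.

yes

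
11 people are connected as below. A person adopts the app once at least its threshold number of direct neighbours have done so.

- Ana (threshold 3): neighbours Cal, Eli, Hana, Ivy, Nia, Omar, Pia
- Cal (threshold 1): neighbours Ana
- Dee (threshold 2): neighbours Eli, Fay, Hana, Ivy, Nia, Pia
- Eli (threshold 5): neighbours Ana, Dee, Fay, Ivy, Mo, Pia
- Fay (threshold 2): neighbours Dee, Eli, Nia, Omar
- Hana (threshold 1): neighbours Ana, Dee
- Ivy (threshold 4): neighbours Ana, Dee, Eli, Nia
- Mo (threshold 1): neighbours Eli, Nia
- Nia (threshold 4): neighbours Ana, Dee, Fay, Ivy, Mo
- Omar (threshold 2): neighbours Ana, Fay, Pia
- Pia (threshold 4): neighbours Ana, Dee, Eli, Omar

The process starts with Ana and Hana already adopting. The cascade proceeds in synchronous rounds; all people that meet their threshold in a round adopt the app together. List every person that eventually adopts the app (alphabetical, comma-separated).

Round 1 — Ana, Hana adopt the app (initial).
Round 2 — checking thresholds:
  Cal: 1 of 1 neighbours ≥ 1, adopts the app.
  Dee: 1 of 6 neighbours < 2, holds.
  Eli: 1 of 6 neighbours < 5, holds.
  Ivy: 1 of 4 neighbours < 4, holds.
  Nia: 1 of 5 neighbours < 4, holds.
  Omar: 1 of 3 neighbours < 2, holds.
  Pia: 1 of 4 neighbours < 4, holds.
Round 3 — no new adoptions; cascade stops.

Ana, Cal, Hana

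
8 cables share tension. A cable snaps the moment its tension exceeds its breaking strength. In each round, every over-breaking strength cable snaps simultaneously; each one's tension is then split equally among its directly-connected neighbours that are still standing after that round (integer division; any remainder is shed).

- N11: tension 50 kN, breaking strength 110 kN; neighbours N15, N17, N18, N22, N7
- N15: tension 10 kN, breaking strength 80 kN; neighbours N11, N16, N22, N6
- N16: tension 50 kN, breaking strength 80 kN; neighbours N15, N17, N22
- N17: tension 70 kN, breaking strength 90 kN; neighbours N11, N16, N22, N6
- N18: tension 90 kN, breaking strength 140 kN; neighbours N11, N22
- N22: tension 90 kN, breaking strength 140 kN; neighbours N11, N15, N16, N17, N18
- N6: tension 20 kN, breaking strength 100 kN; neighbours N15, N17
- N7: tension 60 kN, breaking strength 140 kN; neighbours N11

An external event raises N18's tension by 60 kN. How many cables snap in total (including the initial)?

Round 1 — N18 at 150 > 140. N18 snaps.
  N18 sheds 150 kN to N11, N22: 75 each.
    N11: 50+75 = 125 > 110
    N22: 90+75 = 165 > 140
Round 2 — N11, N22 snap.
  N11 sheds 125 kN to N15, N17, N7: 41 each (2 lost).
    N15: 10+41 = 51 ≤ 80
    N17: 70+41 = 111 > 90
    N7: 60+41 = 101 ≤ 140
  N22 sheds 165 kN to N15, N16, N17: 55 each.
    N15: 51+55 = 106 > 80
    N16: 50+55 = 105 > 80
    N17: 111+55 = 166 > 90
Round 3 — N15, N16, N17 snap.
  N15 sheds 106 kN to N6: 106 each.
    N6: 20+106 = 126 > 100
  N16 sheds 105 kN: no online neighbours, lost.
  N17 sheds 166 kN to N6: 166 each.
    N6: 126+166 = 292 > 100
Round 4 — N6 snaps.
  N6 sheds 292 kN: no online neighbours, lost.
No further breaks.

7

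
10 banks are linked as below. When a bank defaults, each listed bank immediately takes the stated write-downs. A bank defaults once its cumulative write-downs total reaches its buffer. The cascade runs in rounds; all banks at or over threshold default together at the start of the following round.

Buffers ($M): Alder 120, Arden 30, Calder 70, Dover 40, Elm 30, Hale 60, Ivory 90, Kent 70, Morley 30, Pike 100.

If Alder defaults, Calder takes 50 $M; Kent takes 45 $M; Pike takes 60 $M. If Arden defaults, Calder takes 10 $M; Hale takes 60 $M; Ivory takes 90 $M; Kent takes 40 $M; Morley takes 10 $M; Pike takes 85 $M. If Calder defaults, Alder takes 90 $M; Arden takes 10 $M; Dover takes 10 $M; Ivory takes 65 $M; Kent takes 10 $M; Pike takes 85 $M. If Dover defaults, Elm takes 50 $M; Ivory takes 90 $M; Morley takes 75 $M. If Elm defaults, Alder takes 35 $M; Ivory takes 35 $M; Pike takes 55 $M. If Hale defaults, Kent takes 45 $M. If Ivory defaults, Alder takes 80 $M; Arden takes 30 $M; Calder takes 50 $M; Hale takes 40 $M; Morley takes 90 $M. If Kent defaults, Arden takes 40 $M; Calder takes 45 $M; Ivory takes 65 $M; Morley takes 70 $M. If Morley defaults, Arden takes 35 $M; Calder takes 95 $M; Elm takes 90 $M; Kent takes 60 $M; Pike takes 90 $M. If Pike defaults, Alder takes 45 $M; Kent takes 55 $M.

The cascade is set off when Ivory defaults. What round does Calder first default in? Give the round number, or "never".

3

Round 1 — Ivory defaults (initial).
  Alder: +80 → 80 < 120
  Arden: +30 → 30 ≥ 30
  Calder: +50 → 50 < 70
  Hale: +40 → 40 < 60
  Morley: +90 → 90 ≥ 30
Round 2 — Arden, Morley default.
  Calder: +10+95 → 155 ≥ 70
  Elm: +90 → 90 ≥ 30
  Hale: +60 → 100 ≥ 60
  Kent: +40+60 → 100 ≥ 70
  Pike: +85+90 → 175 ≥ 100
Round 3 — Calder, Elm, Hale, Kent, Pike default.
  Alder: +90+35+45 → 250 ≥ 120
  Dover: +10 → 10 < 40
Round 4 — Alder defaults.
No further defaults.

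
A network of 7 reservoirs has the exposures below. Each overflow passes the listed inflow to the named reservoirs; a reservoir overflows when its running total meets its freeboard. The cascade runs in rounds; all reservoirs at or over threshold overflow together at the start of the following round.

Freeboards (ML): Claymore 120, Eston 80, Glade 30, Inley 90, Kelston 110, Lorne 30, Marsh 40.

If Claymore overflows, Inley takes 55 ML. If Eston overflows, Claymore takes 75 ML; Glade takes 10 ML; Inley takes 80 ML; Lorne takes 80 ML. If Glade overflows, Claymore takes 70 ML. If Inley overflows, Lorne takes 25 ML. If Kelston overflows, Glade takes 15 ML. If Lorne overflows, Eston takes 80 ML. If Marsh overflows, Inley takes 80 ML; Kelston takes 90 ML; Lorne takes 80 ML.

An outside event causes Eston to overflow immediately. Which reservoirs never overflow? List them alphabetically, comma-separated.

Claymore, Glade, Inley, Kelston, Marsh

Round 1 — Eston overflows (initial).
  Claymore: +75 → 75 < 120
  Glade: +10 → 10 < 30
  Inley: +80 → 80 < 90
  Lorne: +80 → 80 ≥ 30
Round 2 — Lorne overflows.
No further overflows.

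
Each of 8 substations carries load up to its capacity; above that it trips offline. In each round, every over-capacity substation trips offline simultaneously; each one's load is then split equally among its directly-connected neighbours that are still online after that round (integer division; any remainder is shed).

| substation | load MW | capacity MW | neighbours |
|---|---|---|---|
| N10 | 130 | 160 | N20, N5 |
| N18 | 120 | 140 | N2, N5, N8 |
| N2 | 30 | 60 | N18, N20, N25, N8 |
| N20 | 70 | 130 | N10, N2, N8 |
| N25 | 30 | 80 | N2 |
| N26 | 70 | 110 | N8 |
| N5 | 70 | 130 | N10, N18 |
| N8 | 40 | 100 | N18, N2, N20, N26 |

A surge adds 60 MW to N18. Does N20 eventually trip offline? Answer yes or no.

Round 1 — N18 at 180 > 140. N18 trips offline.
  N18 sheds 180 MW to N2, N5, N8: 60 each.
    N2: 30+60 = 90 > 60
    N5: 70+60 = 130 ≤ 130
    N8: 40+60 = 100 ≤ 100
Round 2 — N2 trips offline.
  N2 sheds 90 MW to N20, N25, N8: 30 each.
    N20: 70+30 = 100 ≤ 130
    N25: 30+30 = 60 ≤ 80
    N8: 100+30 = 130 > 100
Round 3 — N8 trips offline.
  N8 sheds 130 MW to N20, N26: 65 each.
    N20: 100+65 = 165 > 130
    N26: 70+65 = 135 > 110
Round 4 — N20, N26 trip offline.
  N20 sheds 165 MW to N10: 165 each.
    N10: 130+165 = 295 > 160
  N26 sheds 135 MW: no online neighbours, lost.
Round 5 — N10 trips offline.
  N10 sheds 295 MW to N5: 295 each.
    N5: 130+295 = 425 > 130
Round 6 — N5 trips offline.
  N5 sheds 425 MW: no online neighbours, lost.
No further trips.

yes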